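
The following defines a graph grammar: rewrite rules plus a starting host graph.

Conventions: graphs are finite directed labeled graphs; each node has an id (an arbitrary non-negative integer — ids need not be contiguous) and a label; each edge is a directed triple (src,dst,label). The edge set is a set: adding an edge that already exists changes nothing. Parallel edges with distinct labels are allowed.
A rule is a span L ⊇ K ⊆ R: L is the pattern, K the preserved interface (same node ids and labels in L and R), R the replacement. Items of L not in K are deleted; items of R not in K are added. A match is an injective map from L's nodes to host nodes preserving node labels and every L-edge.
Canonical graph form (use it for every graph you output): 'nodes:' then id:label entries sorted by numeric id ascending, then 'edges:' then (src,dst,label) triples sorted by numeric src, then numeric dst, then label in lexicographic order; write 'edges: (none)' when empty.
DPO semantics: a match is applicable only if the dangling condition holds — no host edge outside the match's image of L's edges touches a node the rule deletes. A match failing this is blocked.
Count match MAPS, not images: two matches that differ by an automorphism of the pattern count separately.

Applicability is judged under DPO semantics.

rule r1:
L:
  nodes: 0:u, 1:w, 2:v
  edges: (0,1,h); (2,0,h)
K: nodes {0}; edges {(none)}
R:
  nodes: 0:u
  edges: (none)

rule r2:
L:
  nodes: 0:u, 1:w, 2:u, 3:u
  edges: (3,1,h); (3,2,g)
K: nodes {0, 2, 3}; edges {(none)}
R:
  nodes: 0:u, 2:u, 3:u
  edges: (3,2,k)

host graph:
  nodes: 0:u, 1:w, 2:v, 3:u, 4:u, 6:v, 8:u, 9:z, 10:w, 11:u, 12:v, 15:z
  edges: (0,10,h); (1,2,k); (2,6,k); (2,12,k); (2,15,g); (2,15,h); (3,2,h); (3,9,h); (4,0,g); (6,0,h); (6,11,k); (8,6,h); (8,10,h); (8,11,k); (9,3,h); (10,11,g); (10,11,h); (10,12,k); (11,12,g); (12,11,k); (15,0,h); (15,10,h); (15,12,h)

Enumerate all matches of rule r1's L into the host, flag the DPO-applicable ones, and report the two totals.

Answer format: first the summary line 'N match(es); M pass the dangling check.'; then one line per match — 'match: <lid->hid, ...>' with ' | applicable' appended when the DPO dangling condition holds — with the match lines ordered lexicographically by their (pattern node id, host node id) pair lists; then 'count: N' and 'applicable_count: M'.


1 match(es); 0 pass the dangling check.
match: 0->0, 1->10, 2->6
count: 1
applicable_count: 0


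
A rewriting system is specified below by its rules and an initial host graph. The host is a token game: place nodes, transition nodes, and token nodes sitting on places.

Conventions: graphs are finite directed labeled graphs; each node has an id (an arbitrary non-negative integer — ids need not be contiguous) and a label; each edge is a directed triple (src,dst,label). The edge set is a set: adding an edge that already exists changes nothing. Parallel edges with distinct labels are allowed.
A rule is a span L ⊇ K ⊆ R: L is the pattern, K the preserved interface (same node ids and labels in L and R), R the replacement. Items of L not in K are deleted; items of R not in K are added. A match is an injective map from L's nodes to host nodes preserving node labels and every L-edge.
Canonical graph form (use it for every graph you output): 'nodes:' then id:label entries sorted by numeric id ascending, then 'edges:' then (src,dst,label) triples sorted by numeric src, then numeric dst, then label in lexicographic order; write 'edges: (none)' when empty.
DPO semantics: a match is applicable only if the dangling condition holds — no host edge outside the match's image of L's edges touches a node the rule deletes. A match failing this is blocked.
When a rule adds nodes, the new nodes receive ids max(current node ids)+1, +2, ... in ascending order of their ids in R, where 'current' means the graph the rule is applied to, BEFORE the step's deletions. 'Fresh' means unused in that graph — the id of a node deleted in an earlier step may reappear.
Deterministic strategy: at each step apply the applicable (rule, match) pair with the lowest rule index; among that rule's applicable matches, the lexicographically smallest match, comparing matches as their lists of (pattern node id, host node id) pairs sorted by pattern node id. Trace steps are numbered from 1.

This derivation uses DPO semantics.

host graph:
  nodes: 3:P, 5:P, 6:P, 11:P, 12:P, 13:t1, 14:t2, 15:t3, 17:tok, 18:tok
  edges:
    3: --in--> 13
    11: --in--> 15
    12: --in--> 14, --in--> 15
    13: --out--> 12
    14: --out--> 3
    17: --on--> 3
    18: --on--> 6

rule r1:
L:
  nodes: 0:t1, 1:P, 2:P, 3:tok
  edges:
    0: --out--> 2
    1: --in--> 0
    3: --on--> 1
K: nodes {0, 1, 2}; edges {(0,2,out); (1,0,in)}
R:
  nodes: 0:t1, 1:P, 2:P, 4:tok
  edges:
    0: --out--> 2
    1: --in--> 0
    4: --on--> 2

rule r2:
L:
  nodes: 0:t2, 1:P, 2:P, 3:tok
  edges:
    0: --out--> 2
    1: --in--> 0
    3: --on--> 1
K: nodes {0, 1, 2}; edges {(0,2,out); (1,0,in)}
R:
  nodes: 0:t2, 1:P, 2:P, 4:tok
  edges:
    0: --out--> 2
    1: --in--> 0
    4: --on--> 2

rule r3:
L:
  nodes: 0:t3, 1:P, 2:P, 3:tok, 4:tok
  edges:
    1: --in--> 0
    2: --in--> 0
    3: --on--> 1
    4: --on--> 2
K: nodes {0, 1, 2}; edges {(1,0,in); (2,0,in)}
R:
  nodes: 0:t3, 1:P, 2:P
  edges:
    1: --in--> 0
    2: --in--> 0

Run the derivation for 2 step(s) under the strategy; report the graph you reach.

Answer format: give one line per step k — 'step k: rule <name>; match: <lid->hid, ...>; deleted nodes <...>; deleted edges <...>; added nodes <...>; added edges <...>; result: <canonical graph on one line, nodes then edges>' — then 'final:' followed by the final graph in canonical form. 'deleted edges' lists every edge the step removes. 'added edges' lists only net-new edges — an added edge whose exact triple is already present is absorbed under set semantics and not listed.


step 1: rule r1; match: 0->13, 1->3, 2->12, 3->17; deleted nodes 17; deleted edges (17,3,on); added nodes 19; added edges (19,12,on); result: nodes: 3:P, 5:P, 6:P, 11:P, 12:P, 13:t1, 14:t2, 15:t3, 18:tok, 19:tok edges: (3,13,in); (11,15,in); (12,14,in); (12,15,in); (13,12,out); (14,3,out); (18,6,on); (19,12,on)
step 2: rule r2; match: 0->14, 1->12, 2->3, 3->19; deleted nodes 19; deleted edges (19,12,on); added nodes 20; added edges (20,3,on); result: nodes: 3:P, 5:P, 6:P, 11:P, 12:P, 13:t1, 14:t2, 15:t3, 18:tok, 20:tok edges: (3,13,in); (11,15,in); (12,14,in); (12,15,in); (13,12,out); (14,3,out); (18,6,on); (20,3,on)
final:
nodes: 3:P, 5:P, 6:P, 11:P, 12:P, 13:t1, 14:t2, 15:t3, 18:tok, 20:tok
edges: (3,13,in); (11,15,in); (12,14,in); (12,15,in); (13,12,out); (14,3,out); (18,6,on); (20,3,on)


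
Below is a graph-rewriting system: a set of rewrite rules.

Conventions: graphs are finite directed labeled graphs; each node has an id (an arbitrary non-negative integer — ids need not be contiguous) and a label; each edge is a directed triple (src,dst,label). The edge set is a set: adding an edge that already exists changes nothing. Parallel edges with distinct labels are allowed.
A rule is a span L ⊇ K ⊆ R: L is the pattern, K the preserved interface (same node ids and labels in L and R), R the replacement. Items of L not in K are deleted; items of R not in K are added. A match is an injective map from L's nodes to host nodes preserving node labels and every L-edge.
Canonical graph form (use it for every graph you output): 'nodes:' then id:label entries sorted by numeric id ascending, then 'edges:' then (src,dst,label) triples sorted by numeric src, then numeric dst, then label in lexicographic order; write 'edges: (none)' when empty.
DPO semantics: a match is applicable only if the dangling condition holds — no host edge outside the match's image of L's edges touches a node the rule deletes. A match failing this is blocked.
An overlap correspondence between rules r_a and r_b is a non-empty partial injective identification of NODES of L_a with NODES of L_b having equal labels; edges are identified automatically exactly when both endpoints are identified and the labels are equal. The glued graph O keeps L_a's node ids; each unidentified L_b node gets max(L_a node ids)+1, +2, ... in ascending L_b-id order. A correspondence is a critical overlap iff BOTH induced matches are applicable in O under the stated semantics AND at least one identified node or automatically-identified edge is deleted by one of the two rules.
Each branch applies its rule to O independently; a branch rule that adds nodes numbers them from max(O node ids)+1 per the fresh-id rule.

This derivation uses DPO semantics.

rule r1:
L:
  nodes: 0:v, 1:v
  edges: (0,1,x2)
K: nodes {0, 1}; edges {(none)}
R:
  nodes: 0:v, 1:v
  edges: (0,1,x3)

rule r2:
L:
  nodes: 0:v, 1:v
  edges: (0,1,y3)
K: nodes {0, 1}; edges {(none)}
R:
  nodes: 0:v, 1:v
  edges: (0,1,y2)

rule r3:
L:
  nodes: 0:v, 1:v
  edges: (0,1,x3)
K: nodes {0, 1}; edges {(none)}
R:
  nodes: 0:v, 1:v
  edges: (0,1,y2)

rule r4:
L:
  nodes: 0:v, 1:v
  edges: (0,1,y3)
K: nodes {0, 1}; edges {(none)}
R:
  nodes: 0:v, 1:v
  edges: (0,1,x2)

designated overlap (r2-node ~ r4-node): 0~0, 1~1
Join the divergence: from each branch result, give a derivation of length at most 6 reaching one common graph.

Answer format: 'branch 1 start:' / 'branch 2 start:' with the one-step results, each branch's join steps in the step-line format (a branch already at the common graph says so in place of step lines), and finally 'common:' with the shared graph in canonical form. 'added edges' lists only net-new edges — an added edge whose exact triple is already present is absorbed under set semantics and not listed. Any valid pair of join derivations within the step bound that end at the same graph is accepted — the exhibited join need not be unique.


branch 1 start:
nodes: 0:v, 1:v
edges: (0,1,y2)
branch 2 start:
nodes: 0:v, 1:v
edges: (0,1,x2)
branch 1: already at the common graph (0 steps)
branch 2 step 1: rule r1; match: 0->0, 1->1; deleted nodes (none); deleted edges (0,1,x2); added nodes (none); added edges (0,1,x3); result: nodes: 0:v, 1:v edges: (0,1,x3)
branch 2 step 2: rule r3; match: 0->0, 1->1; deleted nodes (none); deleted edges (0,1,x3); added nodes (none); added edges (0,1,y2); result: nodes: 0:v, 1:v edges: (0,1,y2)
common:
nodes: 0:v, 1:v
edges: (0,1,y2)


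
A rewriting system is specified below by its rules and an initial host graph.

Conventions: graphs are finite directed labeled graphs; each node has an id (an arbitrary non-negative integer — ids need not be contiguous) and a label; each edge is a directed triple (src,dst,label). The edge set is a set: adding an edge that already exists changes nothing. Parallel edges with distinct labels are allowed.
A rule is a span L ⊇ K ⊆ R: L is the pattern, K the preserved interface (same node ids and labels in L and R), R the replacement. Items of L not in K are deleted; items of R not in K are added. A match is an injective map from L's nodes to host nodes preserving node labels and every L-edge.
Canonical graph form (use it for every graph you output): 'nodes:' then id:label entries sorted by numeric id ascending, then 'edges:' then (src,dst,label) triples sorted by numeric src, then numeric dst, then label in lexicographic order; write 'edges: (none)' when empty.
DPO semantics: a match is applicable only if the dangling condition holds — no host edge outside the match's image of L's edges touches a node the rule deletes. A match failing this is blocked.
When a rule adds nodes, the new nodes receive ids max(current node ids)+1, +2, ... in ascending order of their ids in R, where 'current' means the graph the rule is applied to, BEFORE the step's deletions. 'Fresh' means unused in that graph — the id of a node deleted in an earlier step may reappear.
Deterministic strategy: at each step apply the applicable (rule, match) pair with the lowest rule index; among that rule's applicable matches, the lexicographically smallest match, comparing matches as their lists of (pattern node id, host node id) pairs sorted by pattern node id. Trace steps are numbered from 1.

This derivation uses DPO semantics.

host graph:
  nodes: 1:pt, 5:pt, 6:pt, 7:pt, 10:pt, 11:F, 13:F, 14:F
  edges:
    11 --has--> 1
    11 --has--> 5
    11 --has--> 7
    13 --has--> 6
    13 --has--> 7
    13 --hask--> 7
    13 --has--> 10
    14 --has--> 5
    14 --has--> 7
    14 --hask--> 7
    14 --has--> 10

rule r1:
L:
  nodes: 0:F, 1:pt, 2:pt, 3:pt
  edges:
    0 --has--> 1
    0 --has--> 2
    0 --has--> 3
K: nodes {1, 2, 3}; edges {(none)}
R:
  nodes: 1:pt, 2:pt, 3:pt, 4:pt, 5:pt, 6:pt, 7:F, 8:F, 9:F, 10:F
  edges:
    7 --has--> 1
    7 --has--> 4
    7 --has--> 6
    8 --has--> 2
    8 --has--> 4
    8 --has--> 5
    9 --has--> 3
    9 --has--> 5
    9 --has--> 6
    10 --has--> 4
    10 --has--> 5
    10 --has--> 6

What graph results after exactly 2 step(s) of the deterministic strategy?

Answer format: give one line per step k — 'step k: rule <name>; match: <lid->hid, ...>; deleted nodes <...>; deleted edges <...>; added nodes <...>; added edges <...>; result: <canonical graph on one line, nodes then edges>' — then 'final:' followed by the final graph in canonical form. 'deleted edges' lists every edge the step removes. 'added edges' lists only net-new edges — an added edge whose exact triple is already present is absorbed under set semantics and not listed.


step 1: rule r1; match: 0->11, 1->1, 2->5, 3->7; deleted nodes 11; deleted edges (11,1,has); (11,5,has); (11,7,has); added nodes 15, 16, 17, 18, 19, 20, 21; added edges (18,1,has); (18,15,has); (18,17,has); (19,5,has); (19,15,has); (19,16,has); (20,7,has); (20,16,has); (20,17,has); (21,15,has); (21,16,has); (21,17,has); result: nodes: 1:pt, 5:pt, 6:pt, 7:pt, 10:pt, 13:F, 14:F, 15:pt, 16:pt, 17:pt, 18:F, 19:F, 20:F, 21:F edges: (13,6,has); (13,7,has); (13,7,hask); (13,10,has); (14,5,has); (14,7,has); (14,7,hask); (14,10,has); (18,1,has); (18,15,has); (18,17,has); (19,5,has); (19,15,has); (19,16,has); (20,7,has); (20,16,has); (20,17,has); (21,15,has); (21,16,has); (21,17,has)
step 2: rule r1; match: 0->18, 1->1, 2->15, 3->17; deleted nodes 18; deleted edges (18,1,has); (18,15,has); (18,17,has); added nodes 22, 23, 24, 25, 26, 27, 28; added edges (25,1,has); (25,22,has); (25,24,has); (26,15,has); (26,22,has); (26,23,has); (27,17,has); (27,23,has); (27,24,has); (28,22,has); (28,23,has); (28,24,has); result: nodes: 1:pt, 5:pt, 6:pt, 7:pt, 10:pt, 13:F, 14:F, 15:pt, 16:pt, 17:pt, 19:F, 20:F, 21:F, 22:pt, 23:pt, 24:pt, 25:F, 26:F, 27:F, 28:F edges: (13,6,has); (13,7,has); (13,7,hask); (13,10,has); (14,5,has); (14,7,has); (14,7,hask); (14,10,has); (19,5,has); (19,15,has); (19,16,has); (20,7,has); (20,16,has); (20,17,has); (21,15,has); (21,16,has); (21,17,has); (25,1,has); (25,22,has); (25,24,has); (26,15,has); (26,22,has); (26,23,has); (27,17,has); (27,23,has); (27,24,has); (28,22,has); (28,23,has); (28,24,has)
final:
nodes: 1:pt, 5:pt, 6:pt, 7:pt, 10:pt, 13:F, 14:F, 15:pt, 16:pt, 17:pt, 19:F, 20:F, 21:F, 22:pt, 23:pt, 24:pt, 25:F, 26:F, 27:F, 28:F
edges: (13,6,has); (13,7,has); (13,7,hask); (13,10,has); (14,5,has); (14,7,has); (14,7,hask); (14,10,has); (19,5,has); (19,15,has); (19,16,has); (20,7,has); (20,16,has); (20,17,has); (21,15,has); (21,16,has); (21,17,has); (25,1,has); (25,22,has); (25,24,has); (26,15,has); (26,22,has); (26,23,has); (27,17,has); (27,23,has); (27,24,has); (28,22,has); (28,23,has); (28,24,has)


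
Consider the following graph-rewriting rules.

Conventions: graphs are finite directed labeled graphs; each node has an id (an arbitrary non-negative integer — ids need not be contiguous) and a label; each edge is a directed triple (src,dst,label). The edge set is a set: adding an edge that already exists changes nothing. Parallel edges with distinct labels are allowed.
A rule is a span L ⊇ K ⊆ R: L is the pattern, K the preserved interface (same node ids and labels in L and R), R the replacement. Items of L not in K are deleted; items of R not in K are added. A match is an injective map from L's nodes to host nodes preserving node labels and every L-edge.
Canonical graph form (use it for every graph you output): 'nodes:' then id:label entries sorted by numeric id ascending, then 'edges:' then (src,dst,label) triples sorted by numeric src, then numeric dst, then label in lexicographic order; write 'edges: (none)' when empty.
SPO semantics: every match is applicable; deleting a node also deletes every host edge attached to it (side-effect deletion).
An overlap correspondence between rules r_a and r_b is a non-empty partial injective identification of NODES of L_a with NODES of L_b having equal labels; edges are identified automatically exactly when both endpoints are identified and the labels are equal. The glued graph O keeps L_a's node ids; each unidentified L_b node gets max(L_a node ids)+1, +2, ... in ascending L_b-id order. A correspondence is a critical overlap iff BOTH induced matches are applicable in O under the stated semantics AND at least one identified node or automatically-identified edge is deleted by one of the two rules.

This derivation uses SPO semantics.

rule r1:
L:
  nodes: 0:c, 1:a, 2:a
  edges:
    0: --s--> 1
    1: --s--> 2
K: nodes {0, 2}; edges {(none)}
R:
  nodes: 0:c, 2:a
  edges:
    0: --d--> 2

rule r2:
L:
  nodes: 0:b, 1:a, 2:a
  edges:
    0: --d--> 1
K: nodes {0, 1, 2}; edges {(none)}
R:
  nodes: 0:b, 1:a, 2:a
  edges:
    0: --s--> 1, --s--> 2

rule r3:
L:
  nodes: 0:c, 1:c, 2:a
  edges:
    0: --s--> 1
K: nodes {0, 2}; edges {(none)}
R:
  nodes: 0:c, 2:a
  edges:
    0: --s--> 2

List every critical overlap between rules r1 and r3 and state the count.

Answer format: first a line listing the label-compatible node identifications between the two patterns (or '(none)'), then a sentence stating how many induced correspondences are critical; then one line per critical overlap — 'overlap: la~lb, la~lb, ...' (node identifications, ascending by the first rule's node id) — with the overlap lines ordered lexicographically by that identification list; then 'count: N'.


label-compatible node identifications between L(r1) and L(r3): 0~0, 0~1, 1~2, 2~2
5 of the induced correspondences are critical overlaps of r1 and r3.
overlap: 0~0, 1~2
overlap: 0~1
overlap: 0~1, 1~2
overlap: 0~1, 2~2
overlap: 1~2
count: 5


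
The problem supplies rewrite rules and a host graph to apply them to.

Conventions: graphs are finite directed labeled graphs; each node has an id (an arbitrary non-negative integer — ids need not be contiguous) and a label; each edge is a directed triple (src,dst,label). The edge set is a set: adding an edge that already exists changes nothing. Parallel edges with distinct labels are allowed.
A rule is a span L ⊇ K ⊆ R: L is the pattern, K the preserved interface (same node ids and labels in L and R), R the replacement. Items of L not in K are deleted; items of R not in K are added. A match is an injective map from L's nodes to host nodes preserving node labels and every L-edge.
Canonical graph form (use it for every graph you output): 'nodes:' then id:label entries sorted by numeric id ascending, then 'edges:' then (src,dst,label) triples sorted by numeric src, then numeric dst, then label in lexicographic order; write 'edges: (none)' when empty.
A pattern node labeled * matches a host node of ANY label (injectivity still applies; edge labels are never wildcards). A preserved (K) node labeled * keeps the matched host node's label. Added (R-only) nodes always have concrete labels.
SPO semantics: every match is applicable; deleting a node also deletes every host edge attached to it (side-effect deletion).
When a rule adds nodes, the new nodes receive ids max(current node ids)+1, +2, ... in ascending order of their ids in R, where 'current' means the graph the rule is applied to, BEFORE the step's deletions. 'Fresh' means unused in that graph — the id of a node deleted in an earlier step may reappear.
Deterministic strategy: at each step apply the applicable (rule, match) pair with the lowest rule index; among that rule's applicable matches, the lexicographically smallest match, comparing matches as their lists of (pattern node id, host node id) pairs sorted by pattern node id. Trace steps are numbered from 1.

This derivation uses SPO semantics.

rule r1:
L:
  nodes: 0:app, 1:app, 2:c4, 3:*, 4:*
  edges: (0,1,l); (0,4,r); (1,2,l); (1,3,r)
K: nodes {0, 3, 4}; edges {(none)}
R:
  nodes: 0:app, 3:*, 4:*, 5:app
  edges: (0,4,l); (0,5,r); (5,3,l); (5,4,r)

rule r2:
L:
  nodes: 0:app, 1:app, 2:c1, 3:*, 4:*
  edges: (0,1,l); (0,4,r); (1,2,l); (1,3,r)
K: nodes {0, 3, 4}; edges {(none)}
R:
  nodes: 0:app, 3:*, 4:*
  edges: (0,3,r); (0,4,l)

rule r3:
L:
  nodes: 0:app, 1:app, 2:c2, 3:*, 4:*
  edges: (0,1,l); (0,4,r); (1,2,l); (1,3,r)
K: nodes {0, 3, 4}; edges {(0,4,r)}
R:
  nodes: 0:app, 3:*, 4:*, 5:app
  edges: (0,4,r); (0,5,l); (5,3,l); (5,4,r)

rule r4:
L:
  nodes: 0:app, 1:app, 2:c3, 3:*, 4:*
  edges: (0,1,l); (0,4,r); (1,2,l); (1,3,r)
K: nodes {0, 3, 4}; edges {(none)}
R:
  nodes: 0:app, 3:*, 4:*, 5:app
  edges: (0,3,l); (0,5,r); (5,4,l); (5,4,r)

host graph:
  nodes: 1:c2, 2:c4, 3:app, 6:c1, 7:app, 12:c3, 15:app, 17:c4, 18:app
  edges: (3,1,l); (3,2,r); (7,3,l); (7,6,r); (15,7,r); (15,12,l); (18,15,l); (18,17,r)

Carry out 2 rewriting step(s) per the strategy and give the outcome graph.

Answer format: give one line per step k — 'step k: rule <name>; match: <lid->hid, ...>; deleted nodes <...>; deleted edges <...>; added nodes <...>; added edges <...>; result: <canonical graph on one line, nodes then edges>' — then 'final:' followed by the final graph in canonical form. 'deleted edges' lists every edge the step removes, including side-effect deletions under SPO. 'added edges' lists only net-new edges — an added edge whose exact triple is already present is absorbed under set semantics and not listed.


step 1: rule r3; match: 0->7, 1->3, 2->1, 3->2, 4->6; deleted nodes 1, 3; deleted edges (3,1,l); (3,2,r); (7,3,l); added nodes 19; added edges (7,19,l); (19,2,l); (19,6,r); result: nodes: 2:c4, 6:c1, 7:app, 12:c3, 15:app, 17:c4, 18:app, 19:app edges: (7,6,r); (7,19,l); (15,7,r); (15,12,l); (18,15,l); (18,17,r); (19,2,l); (19,6,r)
step 2: rule r4; match: 0->18, 1->15, 2->12, 3->7, 4->17; deleted nodes 12, 15; deleted edges (15,7,r); (15,12,l); (18,15,l); (18,17,r); added nodes 20; added edges (18,7,l); (18,20,r); (20,17,l); (20,17,r); result: nodes: 2:c4, 6:c1, 7:app, 17:c4, 18:app, 19:app, 20:app edges: (7,6,r); (7,19,l); (18,7,l); (18,20,r); (19,2,l); (19,6,r); (20,17,l); (20,17,r)
final:
nodes: 2:c4, 6:c1, 7:app, 17:c4, 18:app, 19:app, 20:app
edges: (7,6,r); (7,19,l); (18,7,l); (18,20,r); (19,2,l); (19,6,r); (20,17,l); (20,17,r)


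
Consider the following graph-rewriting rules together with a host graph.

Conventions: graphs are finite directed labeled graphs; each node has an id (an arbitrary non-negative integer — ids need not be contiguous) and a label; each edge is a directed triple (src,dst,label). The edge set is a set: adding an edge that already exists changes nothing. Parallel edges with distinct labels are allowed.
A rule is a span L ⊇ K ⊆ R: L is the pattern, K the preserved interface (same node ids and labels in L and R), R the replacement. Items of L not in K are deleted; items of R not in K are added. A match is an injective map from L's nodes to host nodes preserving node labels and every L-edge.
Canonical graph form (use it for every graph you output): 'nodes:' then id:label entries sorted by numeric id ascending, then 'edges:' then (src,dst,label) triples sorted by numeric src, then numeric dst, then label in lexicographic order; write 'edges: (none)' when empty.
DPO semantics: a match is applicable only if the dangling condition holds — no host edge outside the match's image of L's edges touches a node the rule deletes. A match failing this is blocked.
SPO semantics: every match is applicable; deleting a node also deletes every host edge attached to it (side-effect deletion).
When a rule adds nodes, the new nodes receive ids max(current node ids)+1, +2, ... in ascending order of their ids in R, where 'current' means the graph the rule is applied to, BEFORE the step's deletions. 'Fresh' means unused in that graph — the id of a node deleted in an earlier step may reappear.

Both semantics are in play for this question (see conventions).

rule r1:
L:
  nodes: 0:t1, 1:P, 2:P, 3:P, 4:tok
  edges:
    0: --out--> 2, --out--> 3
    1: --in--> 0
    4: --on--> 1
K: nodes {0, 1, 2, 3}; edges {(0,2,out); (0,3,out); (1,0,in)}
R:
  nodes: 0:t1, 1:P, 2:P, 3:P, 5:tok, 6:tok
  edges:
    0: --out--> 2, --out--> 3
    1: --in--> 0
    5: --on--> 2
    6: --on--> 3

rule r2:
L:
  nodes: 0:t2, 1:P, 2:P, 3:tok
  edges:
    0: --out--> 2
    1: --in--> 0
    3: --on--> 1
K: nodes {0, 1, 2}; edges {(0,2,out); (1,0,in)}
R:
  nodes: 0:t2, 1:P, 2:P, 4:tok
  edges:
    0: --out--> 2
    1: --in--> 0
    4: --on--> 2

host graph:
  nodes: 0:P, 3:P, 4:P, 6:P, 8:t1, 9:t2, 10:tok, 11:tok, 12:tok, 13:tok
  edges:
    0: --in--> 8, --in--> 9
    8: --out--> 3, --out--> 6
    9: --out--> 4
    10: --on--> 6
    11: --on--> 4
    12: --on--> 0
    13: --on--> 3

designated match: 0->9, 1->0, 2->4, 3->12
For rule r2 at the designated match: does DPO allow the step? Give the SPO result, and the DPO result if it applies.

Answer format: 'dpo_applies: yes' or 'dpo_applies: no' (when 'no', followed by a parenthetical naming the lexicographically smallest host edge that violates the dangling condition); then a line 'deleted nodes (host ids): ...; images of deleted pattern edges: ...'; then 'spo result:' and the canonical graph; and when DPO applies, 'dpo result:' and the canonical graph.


dpo_applies: yes
deleted nodes (host ids): 12; images of deleted pattern edges: (12,0,on)
spo result:
nodes: 0:P, 3:P, 4:P, 6:P, 8:t1, 9:t2, 10:tok, 11:tok, 13:tok, 14:tok
edges: (0,8,in); (0,9,in); (8,3,out); (8,6,out); (9,4,out); (10,6,on); (11,4,on); (13,3,on); (14,4,on)
dpo result:
nodes: 0:P, 3:P, 4:P, 6:P, 8:t1, 9:t2, 10:tok, 11:tok, 13:tok, 14:tok
edges: (0,8,in); (0,9,in); (8,3,out); (8,6,out); (9,4,out); (10,6,on); (11,4,on); (13,3,on); (14,4,on)


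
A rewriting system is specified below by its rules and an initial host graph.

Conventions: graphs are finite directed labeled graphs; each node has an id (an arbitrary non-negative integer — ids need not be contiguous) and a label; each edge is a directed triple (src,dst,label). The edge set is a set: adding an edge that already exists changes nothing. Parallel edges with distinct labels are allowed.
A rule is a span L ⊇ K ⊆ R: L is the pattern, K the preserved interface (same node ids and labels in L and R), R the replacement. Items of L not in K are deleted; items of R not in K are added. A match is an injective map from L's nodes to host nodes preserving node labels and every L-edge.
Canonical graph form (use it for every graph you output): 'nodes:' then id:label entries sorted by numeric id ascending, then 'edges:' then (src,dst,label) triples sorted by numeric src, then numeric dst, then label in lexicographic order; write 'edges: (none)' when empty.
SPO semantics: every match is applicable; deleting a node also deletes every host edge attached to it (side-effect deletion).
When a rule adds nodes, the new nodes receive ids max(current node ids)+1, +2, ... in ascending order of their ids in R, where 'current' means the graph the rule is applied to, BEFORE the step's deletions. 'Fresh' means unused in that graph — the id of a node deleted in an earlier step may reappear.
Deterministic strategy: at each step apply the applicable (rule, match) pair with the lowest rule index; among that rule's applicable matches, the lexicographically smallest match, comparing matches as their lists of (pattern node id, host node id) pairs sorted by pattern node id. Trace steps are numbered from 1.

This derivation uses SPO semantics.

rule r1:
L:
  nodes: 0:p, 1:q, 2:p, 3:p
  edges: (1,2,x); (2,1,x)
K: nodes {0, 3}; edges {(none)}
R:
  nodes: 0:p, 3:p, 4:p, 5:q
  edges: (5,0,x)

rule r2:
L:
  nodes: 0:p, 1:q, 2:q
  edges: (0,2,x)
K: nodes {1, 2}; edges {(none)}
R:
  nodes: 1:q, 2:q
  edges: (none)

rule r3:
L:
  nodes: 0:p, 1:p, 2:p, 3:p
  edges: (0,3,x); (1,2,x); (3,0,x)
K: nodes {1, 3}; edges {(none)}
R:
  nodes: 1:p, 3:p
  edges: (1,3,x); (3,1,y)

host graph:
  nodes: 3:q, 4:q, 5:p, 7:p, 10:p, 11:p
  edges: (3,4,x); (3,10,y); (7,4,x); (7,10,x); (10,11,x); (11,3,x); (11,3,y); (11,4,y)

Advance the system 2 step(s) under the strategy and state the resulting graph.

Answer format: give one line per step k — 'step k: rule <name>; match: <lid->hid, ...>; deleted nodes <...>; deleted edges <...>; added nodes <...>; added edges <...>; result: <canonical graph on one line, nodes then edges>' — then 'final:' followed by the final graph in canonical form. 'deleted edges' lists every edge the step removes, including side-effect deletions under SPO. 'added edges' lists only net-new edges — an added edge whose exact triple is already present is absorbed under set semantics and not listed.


step 1: rule r2; match: 0->7, 1->3, 2->4; deleted nodes 7; deleted edges (7,4,x); (7,10,x); added nodes (none); added edges (none); result: nodes: 3:q, 4:q, 5:p, 10:p, 11:p edges: (3,4,x); (3,10,y); (10,11,x); (11,3,x); (11,3,y); (11,4,y)
step 2: rule r2; match: 0->11, 1->4, 2->3; deleted nodes 11; deleted edges (10,11,x); (11,3,x); (11,3,y); (11,4,y); added nodes (none); added edges (none); result: nodes: 3:q, 4:q, 5:p, 10:p edges: (3,4,x); (3,10,y)
final:
nodes: 3:q, 4:q, 5:p, 10:p
edges: (3,4,x); (3,10,y)


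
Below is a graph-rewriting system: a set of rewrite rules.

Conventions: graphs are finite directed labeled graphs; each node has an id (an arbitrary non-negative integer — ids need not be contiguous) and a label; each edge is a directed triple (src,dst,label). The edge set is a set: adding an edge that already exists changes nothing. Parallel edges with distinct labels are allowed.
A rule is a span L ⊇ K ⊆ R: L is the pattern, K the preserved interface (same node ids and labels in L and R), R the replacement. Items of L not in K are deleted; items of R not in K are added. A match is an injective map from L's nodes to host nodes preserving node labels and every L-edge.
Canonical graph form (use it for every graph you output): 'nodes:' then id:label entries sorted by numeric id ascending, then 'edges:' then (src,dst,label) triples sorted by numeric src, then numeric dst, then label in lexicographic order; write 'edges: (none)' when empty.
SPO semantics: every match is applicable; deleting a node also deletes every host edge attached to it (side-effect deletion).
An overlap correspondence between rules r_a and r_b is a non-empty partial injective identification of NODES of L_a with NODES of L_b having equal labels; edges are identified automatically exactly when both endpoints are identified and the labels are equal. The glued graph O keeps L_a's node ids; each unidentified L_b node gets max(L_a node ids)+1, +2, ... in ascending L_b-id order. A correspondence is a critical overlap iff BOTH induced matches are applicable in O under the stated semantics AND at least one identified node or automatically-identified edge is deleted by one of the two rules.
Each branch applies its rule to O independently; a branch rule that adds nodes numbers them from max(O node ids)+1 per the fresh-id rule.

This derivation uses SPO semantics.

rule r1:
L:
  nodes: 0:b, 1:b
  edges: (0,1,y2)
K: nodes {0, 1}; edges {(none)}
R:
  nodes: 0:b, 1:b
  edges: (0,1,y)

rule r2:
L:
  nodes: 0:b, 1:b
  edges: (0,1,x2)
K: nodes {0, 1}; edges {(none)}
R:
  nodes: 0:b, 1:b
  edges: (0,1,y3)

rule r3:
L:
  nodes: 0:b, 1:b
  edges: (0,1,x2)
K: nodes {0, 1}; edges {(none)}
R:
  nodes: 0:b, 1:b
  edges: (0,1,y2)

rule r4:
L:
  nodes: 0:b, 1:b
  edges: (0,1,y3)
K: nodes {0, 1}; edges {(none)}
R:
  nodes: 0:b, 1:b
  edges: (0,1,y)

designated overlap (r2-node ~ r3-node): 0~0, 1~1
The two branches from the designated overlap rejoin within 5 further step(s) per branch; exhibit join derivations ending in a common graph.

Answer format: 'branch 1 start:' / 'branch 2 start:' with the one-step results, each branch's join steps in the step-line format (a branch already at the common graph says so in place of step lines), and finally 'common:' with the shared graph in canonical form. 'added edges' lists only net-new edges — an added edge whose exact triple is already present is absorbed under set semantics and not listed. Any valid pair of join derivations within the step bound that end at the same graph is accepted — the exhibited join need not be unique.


branch 1 start:
nodes: 0:b, 1:b
edges: (0,1,y3)
branch 2 start:
nodes: 0:b, 1:b
edges: (0,1,y2)
branch 1 step 1: rule r4; match: 0->0, 1->1; deleted nodes (none); deleted edges (0,1,y3); added nodes (none); added edges (0,1,y); result: nodes: 0:b, 1:b edges: (0,1,y)
branch 2 step 1: rule r1; match: 0->0, 1->1; deleted nodes (none); deleted edges (0,1,y2); added nodes (none); added edges (0,1,y); result: nodes: 0:b, 1:b edges: (0,1,y)
common:
nodes: 0:b, 1:b
edges: (0,1,y)


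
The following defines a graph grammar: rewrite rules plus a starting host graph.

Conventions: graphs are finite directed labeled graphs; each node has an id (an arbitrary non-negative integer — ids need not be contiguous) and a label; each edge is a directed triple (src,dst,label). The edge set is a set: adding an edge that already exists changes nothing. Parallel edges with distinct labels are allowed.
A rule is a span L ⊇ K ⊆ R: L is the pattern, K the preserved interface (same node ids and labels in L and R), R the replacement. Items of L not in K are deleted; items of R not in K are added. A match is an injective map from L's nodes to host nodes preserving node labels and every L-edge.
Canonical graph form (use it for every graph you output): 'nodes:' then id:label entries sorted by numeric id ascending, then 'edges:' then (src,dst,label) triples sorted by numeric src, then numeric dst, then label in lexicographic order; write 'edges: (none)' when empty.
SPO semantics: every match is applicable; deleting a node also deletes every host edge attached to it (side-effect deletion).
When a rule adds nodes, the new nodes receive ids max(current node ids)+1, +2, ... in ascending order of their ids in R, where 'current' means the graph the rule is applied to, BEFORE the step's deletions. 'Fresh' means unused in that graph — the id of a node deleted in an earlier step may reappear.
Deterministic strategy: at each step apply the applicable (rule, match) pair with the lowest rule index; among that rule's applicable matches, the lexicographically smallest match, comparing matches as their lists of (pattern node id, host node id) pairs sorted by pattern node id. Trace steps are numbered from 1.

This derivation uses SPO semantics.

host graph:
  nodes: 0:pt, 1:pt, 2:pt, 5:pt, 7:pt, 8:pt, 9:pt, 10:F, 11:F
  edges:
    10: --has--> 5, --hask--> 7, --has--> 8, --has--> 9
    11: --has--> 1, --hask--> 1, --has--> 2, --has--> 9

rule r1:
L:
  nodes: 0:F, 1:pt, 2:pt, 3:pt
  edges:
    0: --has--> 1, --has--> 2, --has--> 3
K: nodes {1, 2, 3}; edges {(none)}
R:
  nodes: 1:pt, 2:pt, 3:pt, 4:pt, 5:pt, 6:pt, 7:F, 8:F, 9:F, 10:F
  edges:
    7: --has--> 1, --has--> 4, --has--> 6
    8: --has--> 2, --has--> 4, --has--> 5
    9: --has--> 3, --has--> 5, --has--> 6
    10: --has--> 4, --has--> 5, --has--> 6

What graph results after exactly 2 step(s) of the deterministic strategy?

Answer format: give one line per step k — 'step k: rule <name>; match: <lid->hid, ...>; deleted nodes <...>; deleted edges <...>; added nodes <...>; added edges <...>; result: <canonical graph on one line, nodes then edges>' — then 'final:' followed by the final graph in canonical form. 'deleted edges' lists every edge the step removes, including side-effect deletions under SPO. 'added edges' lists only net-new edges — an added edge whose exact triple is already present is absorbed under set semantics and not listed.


step 1: rule r1; match: 0->10, 1->5, 2->8, 3->9; deleted nodes 10; deleted edges (10,5,has); (10,7,hask); (10,8,has); (10,9,has); added nodes 12, 13, 14, 15, 16, 17, 18; added edges (15,5,has); (15,12,has); (15,14,has); (16,8,has); (16,12,has); (16,13,has); (17,9,has); (17,13,has); (17,14,has); (18,12,has); (18,13,has); (18,14,has); result: nodes: 0:pt, 1:pt, 2:pt, 5:pt, 7:pt, 8:pt, 9:pt, 11:F, 12:pt, 13:pt, 14:pt, 15:F, 16:F, 17:F, 18:F edges: (11,1,has); (11,1,hask); (11,2,has); (11,9,has); (15,5,has); (15,12,has); (15,14,has); (16,8,has); (16,12,has); (16,13,has); (17,9,has); (17,13,has); (17,14,has); (18,12,has); (18,13,has); (18,14,has)
step 2: rule r1; match: 0->11, 1->1, 2->2, 3->9; deleted nodes 11; deleted edges (11,1,has); (11,1,hask); (11,2,has); (11,9,has); added nodes 19, 20, 21, 22, 23, 24, 25; added edges (22,1,has); (22,19,has); (22,21,has); (23,2,has); (23,19,has); (23,20,has); (24,9,has); (24,20,has); (24,21,has); (25,19,has); (25,20,has); (25,21,has); result: nodes: 0:pt, 1:pt, 2:pt, 5:pt, 7:pt, 8:pt, 9:pt, 12:pt, 13:pt, 14:pt, 15:F, 16:F, 17:F, 18:F, 19:pt, 20:pt, 21:pt, 22:F, 23:F, 24:F, 25:F edges: (15,5,has); (15,12,has); (15,14,has); (16,8,has); (16,12,has); (16,13,has); (17,9,has); (17,13,has); (17,14,has); (18,12,has); (18,13,has); (18,14,has); (22,1,has); (22,19,has); (22,21,has); (23,2,has); (23,19,has); (23,20,has); (24,9,has); (24,20,has); (24,21,has); (25,19,has); (25,20,has); (25,21,has)
final:
nodes: 0:pt, 1:pt, 2:pt, 5:pt, 7:pt, 8:pt, 9:pt, 12:pt, 13:pt, 14:pt, 15:F, 16:F, 17:F, 18:F, 19:pt, 20:pt, 21:pt, 22:F, 23:F, 24:F, 25:F
edges: (15,5,has); (15,12,has); (15,14,has); (16,8,has); (16,12,has); (16,13,has); (17,9,has); (17,13,has); (17,14,has); (18,12,has); (18,13,has); (18,14,has); (22,1,has); (22,19,has); (22,21,has); (23,2,has); (23,19,has); (23,20,has); (24,9,has); (24,20,has); (24,21,has); (25,19,has); (25,20,has); (25,21,has)


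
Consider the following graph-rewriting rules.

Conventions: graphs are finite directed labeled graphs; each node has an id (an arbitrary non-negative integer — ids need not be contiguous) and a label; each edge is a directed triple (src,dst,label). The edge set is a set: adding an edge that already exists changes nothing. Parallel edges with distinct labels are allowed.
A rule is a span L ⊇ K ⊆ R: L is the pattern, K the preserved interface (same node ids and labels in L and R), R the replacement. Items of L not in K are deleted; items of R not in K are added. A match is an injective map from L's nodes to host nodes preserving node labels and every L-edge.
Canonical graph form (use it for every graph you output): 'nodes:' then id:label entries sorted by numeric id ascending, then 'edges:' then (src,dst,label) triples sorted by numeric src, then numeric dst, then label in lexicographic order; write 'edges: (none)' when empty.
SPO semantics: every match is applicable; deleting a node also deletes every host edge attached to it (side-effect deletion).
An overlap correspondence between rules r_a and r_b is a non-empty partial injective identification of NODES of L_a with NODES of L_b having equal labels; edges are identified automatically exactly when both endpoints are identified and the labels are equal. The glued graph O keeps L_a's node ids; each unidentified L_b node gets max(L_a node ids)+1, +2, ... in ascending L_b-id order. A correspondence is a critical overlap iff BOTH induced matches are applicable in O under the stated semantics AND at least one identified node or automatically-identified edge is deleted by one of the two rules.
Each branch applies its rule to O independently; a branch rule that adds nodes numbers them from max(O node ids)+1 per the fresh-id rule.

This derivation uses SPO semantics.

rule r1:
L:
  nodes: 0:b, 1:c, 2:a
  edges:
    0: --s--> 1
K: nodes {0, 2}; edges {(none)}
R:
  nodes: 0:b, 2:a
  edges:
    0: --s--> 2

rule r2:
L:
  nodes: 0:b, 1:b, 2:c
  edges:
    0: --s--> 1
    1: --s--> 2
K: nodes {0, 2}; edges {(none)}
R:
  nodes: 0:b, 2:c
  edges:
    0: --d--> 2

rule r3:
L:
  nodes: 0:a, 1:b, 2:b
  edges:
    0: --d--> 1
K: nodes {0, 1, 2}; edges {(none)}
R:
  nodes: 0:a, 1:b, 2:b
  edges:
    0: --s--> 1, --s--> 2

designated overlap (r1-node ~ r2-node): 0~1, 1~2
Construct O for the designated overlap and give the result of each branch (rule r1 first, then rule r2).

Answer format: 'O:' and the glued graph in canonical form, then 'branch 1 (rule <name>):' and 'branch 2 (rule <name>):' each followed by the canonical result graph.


O:
nodes: 0:b, 1:c, 2:a, 3:b
edges: (0,1,s); (3,0,s)
branch 1 (rule r1):
nodes: 0:b, 2:a, 3:b
edges: (0,2,s); (3,0,s)
branch 2 (rule r2):
nodes: 1:c, 2:a, 3:b
edges: (3,1,d)
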